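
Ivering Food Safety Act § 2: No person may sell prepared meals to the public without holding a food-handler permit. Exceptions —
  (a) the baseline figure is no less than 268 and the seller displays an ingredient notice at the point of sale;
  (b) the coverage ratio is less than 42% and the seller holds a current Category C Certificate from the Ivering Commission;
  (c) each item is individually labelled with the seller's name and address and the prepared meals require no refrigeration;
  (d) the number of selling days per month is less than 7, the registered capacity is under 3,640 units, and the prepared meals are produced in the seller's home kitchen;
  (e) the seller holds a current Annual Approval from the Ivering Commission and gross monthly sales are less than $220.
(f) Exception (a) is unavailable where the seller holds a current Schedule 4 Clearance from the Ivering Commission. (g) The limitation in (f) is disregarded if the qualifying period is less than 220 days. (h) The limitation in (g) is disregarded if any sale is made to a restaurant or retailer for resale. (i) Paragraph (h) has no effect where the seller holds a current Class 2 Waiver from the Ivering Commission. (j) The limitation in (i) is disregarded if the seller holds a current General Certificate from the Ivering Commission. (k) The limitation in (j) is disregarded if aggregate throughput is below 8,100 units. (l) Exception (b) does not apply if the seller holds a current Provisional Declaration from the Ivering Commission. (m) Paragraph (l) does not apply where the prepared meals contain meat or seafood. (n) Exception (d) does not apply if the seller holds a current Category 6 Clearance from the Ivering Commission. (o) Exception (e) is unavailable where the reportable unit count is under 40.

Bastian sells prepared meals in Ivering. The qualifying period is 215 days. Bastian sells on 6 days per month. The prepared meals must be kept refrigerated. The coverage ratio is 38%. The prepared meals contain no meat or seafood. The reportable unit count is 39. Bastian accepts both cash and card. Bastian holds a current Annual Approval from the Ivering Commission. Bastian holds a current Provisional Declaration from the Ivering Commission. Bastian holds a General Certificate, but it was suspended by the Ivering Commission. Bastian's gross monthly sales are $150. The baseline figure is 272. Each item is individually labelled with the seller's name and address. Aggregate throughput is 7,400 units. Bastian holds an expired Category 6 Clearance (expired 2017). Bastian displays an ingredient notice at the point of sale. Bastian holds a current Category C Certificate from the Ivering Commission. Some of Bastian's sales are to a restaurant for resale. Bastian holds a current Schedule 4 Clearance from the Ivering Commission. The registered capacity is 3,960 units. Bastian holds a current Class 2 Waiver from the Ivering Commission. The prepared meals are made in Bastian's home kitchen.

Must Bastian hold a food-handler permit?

All of (a)'s requirements are met (the baseline figure is 272, meeting the 268 threshold; an ingredient notice is displayed). As to paragraphs (f)–(k): (f) would limit (a) — a current Schedule 4 Clearance is held — but (g) sets (f) aside: (g) is triggered — the qualifying period is 215 days, less than the 220 days limit. (h) is triggered (some sales are to a restaurant for resale), but yields to (i): (i) is triggered — a current Class 2 Waiver is held. (j), which would lift (i), is not engaged — there is no General Certificate in force. Exception (a) stands.
Exception (b): the coverage ratio is 38%, less than the 42% limit; a current Category C Certificate is held — every condition holds. But: (l) operates against (b): a current Provisional Declaration is held. (m), which would lift (l), is not engaged — the prepared meals contain no meat or seafood. So (b) is unavailable.
Exception (c) fails — the prepared meals require refrigeration.
Exception (d) requires that the registered capacity is under 3,640 units; but the registered capacity is 3,960 units, not under 3,640 units, so (d) is unavailable.
Exception (e): a current Annual Approval is held; gross monthly sales are $150, less than the $220 limit — every condition holds. Turning to paragraph (o): (o) operates against (e): the reportable unit count is 39, under the 40 limit. So (e) is unavailable.

No — exception (a) applies; Bastian is not required to hold a food-handler permit.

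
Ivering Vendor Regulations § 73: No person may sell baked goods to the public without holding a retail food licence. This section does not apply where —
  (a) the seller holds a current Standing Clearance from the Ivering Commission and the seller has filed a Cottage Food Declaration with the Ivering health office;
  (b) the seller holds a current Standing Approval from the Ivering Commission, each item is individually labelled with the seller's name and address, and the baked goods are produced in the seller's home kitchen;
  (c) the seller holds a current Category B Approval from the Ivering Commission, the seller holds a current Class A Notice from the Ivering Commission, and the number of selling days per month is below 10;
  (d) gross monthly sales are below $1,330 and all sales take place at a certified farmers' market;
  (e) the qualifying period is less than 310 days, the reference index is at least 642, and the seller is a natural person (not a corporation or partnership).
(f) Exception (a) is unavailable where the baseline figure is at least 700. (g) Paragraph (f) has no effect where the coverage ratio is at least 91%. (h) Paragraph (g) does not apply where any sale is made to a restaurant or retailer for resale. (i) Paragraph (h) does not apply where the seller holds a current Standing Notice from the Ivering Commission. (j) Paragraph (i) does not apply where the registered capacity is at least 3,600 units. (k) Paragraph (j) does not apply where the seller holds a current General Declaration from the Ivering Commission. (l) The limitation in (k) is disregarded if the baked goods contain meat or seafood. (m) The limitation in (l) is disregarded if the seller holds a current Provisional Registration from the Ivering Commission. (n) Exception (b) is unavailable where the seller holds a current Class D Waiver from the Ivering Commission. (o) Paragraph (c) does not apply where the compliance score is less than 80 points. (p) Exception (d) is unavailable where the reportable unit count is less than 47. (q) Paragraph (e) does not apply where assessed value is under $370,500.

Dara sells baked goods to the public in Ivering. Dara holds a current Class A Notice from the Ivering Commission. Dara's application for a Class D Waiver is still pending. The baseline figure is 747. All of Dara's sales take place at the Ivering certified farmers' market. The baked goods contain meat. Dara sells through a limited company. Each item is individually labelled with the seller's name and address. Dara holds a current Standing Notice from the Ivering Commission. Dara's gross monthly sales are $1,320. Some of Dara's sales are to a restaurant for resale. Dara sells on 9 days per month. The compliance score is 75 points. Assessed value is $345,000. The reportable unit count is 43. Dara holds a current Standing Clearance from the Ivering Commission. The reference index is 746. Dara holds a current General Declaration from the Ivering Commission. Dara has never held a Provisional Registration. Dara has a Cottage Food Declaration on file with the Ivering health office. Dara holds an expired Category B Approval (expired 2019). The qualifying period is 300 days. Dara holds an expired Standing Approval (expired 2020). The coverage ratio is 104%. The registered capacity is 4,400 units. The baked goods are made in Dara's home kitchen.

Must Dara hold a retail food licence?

Yes — Dara must hold a retail food licence.

Exception (a)'s conditions are all satisfied: a current Standing Clearance is held; a Cottage Food Declaration is on file. But applying paragraphs (f)–(m): (f) is engaged — the baseline figure is 747, meeting the 700 threshold. (g) would limit (f) — the coverage ratio is 104%, meeting the 91% threshold — but (h) sets (g) aside: (h) is triggered — some sales are to a restaurant for resale. (i) applies (a current Standing Notice is held), but is itself disapplied by (j): (j) is engaged — the registered capacity is 4,400 units, meeting the 3,600 units threshold. (k) applies (a current General Declaration is held), but is set aside by (l): (l) operates against (k): the baked goods contain meat. (m) does not operate here (there is no Provisional Registration in force), so (l) stands. Exception (a) does not apply.
Exception (b) does not apply: the Standing Approval is not current.
Exception (c) does not apply: no current Category B Approval is held.
Exception (d)'s conditions are all satisfied: gross monthly sales are $1,320, below the $1,330 limit; all sales are at a certified farmers' market. However, paragraph (p) must be considered: (p) is triggered — the reportable unit count is 43, less than the 47 limit. Exception (d) does not apply.
Exception (e) fails — the seller operates through a limited company.
None of the exceptions is available; § 73 applies in full.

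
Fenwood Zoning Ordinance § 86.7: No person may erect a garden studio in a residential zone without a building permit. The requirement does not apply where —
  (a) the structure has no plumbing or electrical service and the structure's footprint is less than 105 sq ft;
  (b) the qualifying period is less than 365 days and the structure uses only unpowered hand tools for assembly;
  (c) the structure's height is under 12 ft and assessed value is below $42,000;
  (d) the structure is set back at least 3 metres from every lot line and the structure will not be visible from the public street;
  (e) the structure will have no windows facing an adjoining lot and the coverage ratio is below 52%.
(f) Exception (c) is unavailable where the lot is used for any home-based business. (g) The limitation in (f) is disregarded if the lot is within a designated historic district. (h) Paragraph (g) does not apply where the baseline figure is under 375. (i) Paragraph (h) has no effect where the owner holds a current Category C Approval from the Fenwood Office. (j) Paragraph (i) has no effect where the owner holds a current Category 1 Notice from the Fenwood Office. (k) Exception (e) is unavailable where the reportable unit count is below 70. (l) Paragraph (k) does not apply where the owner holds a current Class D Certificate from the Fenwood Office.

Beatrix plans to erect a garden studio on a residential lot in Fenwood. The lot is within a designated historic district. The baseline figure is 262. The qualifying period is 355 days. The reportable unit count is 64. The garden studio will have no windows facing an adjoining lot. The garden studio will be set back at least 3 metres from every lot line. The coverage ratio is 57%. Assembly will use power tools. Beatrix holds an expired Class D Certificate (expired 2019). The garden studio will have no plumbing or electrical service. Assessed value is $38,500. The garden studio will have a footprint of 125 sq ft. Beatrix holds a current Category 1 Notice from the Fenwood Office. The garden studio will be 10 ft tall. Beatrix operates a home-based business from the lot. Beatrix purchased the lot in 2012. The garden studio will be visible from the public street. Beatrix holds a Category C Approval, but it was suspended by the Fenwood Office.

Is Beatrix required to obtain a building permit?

Yes — Beatrix must obtain a building permit.

Exception (a) fails — the structure's footprint is 125 sq ft, not less than 105 sq ft.
Exception (b) fails — assembly uses power tools.
All of (c)'s requirements are met (the structure's height is 10 ft, under the 12 ft limit; assessed value is $38,500, below the $42,000 limit). But applying paragraphs (f)–(j): (f) operates against (c): a home-based business operates on the lot. (g) would limit (f) — the lot is in a historic district — but (h) sets (g) aside: (h) operates — the baseline figure is 262, under the 375 limit. (i) is inapplicable (there is no Category C Approval in force), so (h) stands. Exception (c) does not apply.
Exception (d) requires that the structure will not be visible from the public street; but the structure will be visible from the street, so (d) is unavailable.
Exception (e) requires that the coverage ratio is below 52%; but the coverage ratio is 57%, not below 52%, so (e) is unavailable.
No exception applies. The general rule governs.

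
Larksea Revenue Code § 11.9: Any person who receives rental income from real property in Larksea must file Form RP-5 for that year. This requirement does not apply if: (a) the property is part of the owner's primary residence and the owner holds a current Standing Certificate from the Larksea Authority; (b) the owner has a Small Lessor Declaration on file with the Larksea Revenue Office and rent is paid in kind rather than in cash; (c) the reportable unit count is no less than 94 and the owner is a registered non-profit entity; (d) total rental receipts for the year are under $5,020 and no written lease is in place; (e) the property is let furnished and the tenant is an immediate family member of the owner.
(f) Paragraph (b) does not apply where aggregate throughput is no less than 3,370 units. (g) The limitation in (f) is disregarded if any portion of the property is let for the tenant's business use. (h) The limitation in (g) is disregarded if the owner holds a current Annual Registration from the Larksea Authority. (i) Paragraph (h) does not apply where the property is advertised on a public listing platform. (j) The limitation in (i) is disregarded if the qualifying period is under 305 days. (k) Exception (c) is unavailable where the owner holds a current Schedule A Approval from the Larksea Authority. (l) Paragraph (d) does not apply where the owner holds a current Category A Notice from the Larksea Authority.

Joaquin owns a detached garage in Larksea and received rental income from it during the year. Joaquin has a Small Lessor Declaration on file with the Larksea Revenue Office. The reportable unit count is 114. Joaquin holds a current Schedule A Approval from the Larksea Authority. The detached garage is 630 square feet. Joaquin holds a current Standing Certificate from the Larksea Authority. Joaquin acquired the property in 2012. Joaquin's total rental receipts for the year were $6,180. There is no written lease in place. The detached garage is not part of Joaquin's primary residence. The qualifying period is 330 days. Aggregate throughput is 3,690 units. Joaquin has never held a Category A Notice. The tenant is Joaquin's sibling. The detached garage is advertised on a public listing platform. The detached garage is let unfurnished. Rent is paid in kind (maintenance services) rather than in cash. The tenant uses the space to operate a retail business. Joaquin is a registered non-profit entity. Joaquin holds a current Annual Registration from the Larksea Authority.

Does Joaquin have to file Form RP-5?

No — exception (b) applies; Joaquin is not required to file Form RP-5.

Exception (a) fails — the detached garage is not part of the primary residence.
Exception (b)'s conditions are all satisfied: a Small Lessor Declaration is on file; rent is paid in kind. Applying paragraphs (f)–(j): (f) would limit (b) — aggregate throughput is 3,690 units, meeting the 3,370 units threshold — but (g) sets (f) aside: (g) is triggered — the space is let for business use. (h) would limit (g) — a current Annual Registration is held — but (i) sets (h) aside: (i) operates — the property is publicly advertised. (j), which would lift (i), is not triggered — the qualifying period is 330 days, not under 305 days. Exception (b) stands.
All of (c)'s requirements are met (the reportable unit count is 114, meeting the 94 threshold; Joaquin is a registered non-profit). However, paragraph (k) must be considered: (k) operates against (c): a current Schedule A Approval is held. (c) is therefore removed.
Exception (d) fails — total rental receipts for the year are $6,180, not under $5,020.
Exception (e) does not apply: the property is let unfurnished.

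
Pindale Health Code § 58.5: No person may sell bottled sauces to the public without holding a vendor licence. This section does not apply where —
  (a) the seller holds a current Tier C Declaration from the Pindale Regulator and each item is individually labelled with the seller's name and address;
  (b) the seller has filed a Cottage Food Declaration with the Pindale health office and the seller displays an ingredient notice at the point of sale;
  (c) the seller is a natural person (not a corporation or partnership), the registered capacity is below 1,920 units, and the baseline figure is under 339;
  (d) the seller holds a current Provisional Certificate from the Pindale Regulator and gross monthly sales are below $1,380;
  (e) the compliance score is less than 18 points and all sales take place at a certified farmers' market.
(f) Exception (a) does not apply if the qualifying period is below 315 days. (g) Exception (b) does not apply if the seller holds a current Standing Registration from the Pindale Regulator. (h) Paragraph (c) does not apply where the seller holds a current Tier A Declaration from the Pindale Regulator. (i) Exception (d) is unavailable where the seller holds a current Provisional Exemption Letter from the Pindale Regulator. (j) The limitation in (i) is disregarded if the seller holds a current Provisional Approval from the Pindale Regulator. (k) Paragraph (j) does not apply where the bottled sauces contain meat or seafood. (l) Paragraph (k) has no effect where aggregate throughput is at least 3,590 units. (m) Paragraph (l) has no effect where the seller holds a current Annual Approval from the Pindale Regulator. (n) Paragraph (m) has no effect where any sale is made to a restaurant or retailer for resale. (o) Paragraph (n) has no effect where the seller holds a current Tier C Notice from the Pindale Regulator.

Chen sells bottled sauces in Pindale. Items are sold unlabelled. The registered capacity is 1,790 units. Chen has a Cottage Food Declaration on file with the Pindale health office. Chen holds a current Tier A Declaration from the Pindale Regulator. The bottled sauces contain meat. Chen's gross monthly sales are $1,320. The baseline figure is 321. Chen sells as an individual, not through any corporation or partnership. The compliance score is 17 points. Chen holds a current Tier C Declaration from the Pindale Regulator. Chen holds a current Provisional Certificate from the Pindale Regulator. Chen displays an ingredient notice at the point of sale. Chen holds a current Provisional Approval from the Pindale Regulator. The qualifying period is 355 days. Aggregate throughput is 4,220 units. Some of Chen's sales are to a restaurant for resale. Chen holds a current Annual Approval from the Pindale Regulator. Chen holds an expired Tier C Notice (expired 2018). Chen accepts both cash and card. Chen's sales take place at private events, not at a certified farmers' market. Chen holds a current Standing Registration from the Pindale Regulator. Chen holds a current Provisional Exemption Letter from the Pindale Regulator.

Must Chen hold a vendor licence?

No — exception (d) applies; Chen is not required to hold a vendor licence.

Exception (a) fails — items are sold unlabelled.
Exception (b) is satisfied on its face — a Cottage Food Declaration is on file; an ingredient notice is displayed. Turning to paragraph (g): (g) operates against (b): a current Standing Registration is held. Exception (b) does not apply.
Exception (c): the seller is a natural person; the registered capacity is 1,790 units, below the 1,920 units limit; the baseline figure is 321, under the 339 limit — every condition holds. But: (h) operates — a current Tier A Declaration is held. (c) is therefore removed.
Exception (d): a current Provisional Certificate is held; gross monthly sales are $1,320, below the $1,380 limit — every condition holds. Considering the limiting provisions: (i) operates (a current Provisional Exemption Letter is held), but is displaced by (j): (j) operates against (i): a current Provisional Approval is held. (k) operates (the bottled sauces contain meat), but is itself disapplied by (l): (l) is triggered — aggregate throughput is 4,220 units, meeting the 3,590 units threshold. (m) would limit (l) — a current Annual Approval is held — but (n) sets (m) aside: (n) operates — some sales are to a restaurant for resale. (o) is not engaged (the Tier C Notice is not current), so (n) stands. Exception (d) stands.
Exception (e) requires that all sales take place at a certified farmers' market; but sales are at private events, not a certified farmers' market, so (e) is unavailable.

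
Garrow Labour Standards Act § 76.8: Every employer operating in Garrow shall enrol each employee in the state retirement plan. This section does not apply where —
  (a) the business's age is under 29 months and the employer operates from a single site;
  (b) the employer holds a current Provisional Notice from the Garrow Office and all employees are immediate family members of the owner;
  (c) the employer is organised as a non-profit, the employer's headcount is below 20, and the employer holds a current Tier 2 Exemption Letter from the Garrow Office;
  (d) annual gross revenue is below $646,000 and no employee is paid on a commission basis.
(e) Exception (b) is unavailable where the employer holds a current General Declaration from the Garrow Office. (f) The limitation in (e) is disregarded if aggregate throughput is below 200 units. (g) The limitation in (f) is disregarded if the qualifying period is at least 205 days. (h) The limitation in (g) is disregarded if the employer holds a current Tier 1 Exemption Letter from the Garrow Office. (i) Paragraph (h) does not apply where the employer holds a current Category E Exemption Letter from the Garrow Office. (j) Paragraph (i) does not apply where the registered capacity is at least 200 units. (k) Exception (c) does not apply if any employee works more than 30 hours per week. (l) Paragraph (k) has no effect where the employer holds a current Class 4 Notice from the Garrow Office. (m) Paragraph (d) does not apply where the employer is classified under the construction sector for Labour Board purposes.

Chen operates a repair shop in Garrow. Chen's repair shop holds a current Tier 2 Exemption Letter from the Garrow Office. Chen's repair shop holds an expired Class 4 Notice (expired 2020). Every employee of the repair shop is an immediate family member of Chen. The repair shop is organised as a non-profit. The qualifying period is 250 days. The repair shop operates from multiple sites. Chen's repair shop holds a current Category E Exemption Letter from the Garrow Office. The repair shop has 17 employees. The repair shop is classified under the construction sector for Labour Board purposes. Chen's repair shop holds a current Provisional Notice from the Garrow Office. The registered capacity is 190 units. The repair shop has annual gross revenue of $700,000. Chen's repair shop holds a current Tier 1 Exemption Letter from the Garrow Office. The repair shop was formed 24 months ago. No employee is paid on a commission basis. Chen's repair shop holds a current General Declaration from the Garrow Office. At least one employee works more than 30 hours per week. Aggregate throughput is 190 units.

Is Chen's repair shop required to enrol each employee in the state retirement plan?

Exception (a) does not apply: the employer operates from multiple sites.
All of (b)'s requirements are met (a current Provisional Notice is held; every employee is an immediate family member). Turning to paragraphs (e)–(j): (e) is engaged — a current General Declaration is held. (f) is triggered (aggregate throughput is 190 units, below the 200 units limit), but yields to (g): (g) is engaged — the qualifying period is 250 days, meeting the 205 days threshold. (h) is triggered (a current Tier 1 Exemption Letter is held), but is displaced by (i): (i) applies — a current Category E Exemption Letter is held. (j) is not engaged (the registered capacity is 190 units, short of 200 units), so (i) stands. (b) is therefore removed.
Exception (c): the employer is a non-profit; the employer's headcount is 17, below the 20 limit; a current Tier 2 Exemption Letter is held — every condition holds. However, paragraphs (k)–(l) must be considered: (k) operates — at least one employee exceeds 30 hours/week. (l), which would lift (k), does not operate here — the Class 4 Notice is not current. So (c) is unavailable.
Exception (d) does not apply: annual gross revenue is $700,000, not below $646,000.
No exception applies. The general rule governs.

Yes — Chen's repair shop must enrol each employee in the state retirement plan.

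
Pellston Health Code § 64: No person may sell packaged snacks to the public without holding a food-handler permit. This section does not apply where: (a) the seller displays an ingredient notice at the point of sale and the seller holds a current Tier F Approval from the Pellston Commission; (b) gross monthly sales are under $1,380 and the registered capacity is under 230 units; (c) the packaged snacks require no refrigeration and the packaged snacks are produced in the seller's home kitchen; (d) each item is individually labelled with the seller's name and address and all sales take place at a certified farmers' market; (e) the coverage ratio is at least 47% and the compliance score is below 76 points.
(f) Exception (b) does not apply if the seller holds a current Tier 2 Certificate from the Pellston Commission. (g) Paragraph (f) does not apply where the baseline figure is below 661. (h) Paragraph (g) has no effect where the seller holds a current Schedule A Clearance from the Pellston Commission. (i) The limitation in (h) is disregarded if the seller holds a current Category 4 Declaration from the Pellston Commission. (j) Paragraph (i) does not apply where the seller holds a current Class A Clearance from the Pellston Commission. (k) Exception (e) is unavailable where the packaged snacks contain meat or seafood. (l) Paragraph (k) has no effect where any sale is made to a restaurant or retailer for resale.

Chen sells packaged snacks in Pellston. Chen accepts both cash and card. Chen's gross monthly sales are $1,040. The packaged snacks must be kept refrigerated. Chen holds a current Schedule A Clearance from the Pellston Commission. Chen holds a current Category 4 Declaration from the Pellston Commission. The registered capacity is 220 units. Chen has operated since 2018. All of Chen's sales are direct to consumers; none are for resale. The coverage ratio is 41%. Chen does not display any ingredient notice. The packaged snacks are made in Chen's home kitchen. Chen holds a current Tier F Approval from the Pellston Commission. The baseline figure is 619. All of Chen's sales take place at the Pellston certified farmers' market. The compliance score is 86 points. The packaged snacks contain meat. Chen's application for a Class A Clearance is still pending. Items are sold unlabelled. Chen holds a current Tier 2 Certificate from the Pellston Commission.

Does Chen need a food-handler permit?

No — exception (b) applies; Chen is not required to hold a food-handler permit.

Exception (a) fails — no ingredient notice is displayed.
All of (b)'s requirements are met (gross monthly sales are $1,040, under the $1,380 limit; the registered capacity is 220 units, under the 230 units limit). Considering the limiting provisions: (f) is triggered (a current Tier 2 Certificate is held), but is displaced by (g): (g) operates — the baseline figure is 619, below the 661 limit. (h) would limit (g) — a current Schedule A Clearance is held — but (i) sets (h) aside: (i) operates against (h): a current Category 4 Declaration is held. (j), which would lift (i), does not operate here — no current Class A Clearance is held. So (b) applies.
Exception (c) requires that the packaged snacks require no refrigeration; but the packaged snacks require refrigeration, so (c) is unavailable.
Exception (d) fails — items are sold unlabelled.
Exception (e) requires that the coverage ratio is at least 47%; but the coverage ratio is 41%, short of 47%, so (e) is unavailable.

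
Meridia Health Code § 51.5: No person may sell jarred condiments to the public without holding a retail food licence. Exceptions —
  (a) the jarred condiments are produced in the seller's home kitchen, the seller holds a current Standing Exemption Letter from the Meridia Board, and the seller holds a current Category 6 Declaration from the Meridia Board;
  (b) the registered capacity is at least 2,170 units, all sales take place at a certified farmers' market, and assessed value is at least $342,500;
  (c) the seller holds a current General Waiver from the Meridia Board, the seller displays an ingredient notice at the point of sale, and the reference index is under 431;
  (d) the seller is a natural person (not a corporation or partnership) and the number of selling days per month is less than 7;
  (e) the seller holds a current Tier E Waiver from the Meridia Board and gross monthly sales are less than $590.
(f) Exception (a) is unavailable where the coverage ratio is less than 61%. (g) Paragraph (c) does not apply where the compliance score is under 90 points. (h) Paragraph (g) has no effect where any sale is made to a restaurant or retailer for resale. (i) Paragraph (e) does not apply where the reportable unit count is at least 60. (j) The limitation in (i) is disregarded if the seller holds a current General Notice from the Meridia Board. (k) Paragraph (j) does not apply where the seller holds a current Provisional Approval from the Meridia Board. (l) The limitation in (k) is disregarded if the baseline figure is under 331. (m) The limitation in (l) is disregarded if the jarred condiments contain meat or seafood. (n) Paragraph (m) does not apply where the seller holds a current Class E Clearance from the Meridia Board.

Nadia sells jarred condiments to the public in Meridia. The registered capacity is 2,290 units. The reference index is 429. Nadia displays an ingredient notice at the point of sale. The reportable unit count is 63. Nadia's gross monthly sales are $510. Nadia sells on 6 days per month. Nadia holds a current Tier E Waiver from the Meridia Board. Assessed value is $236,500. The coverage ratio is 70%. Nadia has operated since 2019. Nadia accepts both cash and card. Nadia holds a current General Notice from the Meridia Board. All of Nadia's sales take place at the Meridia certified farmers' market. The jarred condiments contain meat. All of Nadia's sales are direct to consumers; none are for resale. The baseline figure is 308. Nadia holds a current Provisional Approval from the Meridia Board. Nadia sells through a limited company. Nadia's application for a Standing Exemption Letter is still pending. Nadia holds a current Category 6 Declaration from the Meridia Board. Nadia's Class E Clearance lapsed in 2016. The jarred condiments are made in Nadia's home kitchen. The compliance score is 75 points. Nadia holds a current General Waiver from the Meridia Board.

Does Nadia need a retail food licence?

Yes — Nadia must hold a retail food licence.

Exception (a) requires that the seller holds a current Standing Exemption Letter from the Meridia Board; but no current Standing Exemption Letter is held, so (a) is unavailable.
Exception (b) does not apply: assessed value is $236,500, short of $342,500.
Exception (c): a current General Waiver is held; an ingredient notice is displayed; the reference index is 429, under the 431 limit — every condition holds. But: (g) operates against (c): the compliance score is 75 points, under the 90 points limit. (h), which would lift (g), does not operate here — no sales are for resale. So (c) is unavailable.
Exception (d) requires that the seller is a natural person (not a corporation or partnership); but the seller operates through a limited company, so (d) is unavailable.
Exception (e): a current Tier E Waiver is held; gross monthly sales are $510, less than the $590 limit — every condition holds. But: (i) operates against (e): the reportable unit count is 63, meeting the 60 threshold. (j) operates (a current General Notice is held), but yields to (k): (k) is triggered — a current Provisional Approval is held. (l) would limit (k) — the baseline figure is 308, under the 331 limit — but (m) sets (l) aside: (m) operates against (l): the jarred condiments contain meat. (n) does not operate here (there is no Class E Clearance in force), so (m) stands. Exception (e) does not apply.
No exception displaces § 51.5.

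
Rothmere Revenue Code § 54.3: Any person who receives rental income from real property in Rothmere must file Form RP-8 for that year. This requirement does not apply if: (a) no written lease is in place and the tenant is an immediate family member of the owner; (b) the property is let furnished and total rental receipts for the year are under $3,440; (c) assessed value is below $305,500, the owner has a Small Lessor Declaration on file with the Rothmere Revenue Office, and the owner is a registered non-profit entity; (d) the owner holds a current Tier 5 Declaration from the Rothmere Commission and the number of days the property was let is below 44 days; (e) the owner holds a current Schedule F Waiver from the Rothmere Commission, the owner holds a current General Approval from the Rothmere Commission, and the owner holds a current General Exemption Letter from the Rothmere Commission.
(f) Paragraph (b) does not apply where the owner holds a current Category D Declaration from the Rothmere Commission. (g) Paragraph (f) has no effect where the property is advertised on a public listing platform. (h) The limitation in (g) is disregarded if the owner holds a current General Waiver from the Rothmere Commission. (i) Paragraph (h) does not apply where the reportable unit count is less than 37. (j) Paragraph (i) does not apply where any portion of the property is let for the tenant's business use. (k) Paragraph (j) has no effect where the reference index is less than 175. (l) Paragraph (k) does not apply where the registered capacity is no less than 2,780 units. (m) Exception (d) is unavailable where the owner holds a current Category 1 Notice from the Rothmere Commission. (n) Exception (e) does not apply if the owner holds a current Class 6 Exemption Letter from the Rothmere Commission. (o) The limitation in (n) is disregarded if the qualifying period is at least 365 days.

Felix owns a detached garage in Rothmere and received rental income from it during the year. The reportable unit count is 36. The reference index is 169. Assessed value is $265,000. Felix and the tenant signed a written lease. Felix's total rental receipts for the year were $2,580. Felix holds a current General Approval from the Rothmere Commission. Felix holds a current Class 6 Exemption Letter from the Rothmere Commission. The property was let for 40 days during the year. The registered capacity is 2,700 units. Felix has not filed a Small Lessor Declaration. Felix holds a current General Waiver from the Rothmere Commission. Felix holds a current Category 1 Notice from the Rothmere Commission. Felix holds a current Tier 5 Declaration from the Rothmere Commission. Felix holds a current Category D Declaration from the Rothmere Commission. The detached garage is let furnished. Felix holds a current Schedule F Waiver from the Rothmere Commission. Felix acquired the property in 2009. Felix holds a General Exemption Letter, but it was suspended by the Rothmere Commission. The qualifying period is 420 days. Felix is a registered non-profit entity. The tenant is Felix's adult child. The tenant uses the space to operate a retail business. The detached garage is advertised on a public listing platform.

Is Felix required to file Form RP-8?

Exception (a) requires that no written lease is in place; but a written lease is in place, so (a) is unavailable.
Exception (b): the property is let furnished; total rental receipts for the year are $2,580, under the $3,440 limit — every condition holds. Considering the limiting provisions: (f) would limit (b) — a current Category D Declaration is held — but (g) sets (f) aside: (g) operates — the property is publicly advertised. (h) is engaged (a current General Waiver is held), but yields to (i): (i) is triggered — the reportable unit count is 36, less than the 37 limit. (j) applies (the space is let for business use), but is itself disapplied by (k): (k) is triggered — the reference index is 169, less than the 175 limit. (l) is inapplicable (the registered capacity is 2,700 units, short of 2,780 units), so (k) stands. (b) remains available.
Exception (c) requires that the owner has a Small Lessor Declaration on file with the Rothmere Revenue Office; but no Small Lessor Declaration is on file, so (c) is unavailable.
All of (d)'s requirements are met (a current Tier 5 Declaration is held; the number of days the property was let is 40 days, below the 44 days limit). Turning to paragraph (m): (m) applies — a current Category 1 Notice is held. (d) is therefore removed.
Exception (e) fails — no current General Exemption Letter is held.

No — exception (b) applies; Felix is not required to file Form RP-8.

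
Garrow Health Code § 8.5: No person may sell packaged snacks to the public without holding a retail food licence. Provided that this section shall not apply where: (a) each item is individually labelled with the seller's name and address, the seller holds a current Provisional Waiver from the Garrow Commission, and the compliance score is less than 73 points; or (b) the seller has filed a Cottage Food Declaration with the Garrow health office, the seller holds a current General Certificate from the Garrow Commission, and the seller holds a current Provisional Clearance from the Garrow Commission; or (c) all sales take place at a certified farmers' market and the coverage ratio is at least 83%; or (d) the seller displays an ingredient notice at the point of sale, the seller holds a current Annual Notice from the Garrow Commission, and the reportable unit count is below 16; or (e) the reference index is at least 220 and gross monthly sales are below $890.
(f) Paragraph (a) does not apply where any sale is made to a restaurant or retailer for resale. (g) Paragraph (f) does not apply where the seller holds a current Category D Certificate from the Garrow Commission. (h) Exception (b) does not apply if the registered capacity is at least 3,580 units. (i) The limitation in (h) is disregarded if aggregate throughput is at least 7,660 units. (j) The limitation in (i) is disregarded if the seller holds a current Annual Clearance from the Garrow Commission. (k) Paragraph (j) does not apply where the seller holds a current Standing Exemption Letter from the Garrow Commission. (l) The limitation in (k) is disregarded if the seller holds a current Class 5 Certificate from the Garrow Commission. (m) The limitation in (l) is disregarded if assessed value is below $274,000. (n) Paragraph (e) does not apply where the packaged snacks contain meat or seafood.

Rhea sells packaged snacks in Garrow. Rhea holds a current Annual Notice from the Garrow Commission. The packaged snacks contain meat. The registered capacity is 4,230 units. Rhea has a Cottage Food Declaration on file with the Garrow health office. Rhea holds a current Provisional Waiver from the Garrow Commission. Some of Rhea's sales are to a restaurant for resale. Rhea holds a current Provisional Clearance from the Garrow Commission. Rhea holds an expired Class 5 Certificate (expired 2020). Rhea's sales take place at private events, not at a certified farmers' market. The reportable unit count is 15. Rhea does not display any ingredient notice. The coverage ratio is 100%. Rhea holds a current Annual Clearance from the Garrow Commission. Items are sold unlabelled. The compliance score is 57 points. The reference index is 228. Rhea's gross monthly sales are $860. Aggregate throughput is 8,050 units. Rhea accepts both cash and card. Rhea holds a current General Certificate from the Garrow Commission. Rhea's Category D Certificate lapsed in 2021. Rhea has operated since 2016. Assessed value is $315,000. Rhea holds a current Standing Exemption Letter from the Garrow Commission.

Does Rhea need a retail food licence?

No — exception (b) applies; Rhea is not required to hold a retail food licence.

Exception (a) does not apply: items are sold unlabelled.
Exception (b)'s conditions are all satisfied: a Cottage Food Declaration is on file; a current General Certificate is held; a current Provisional Clearance is held. As to paragraphs (h)–(m): (h) would limit (b) — the registered capacity is 4,230 units, meeting the 3,580 units threshold — but (i) sets (h) aside: (i) operates against (h): aggregate throughput is 8,050 units, meeting the 7,660 units threshold. (j) applies (a current Annual Clearance is held), but is overridden by (k): (k) operates against (j): a current Standing Exemption Letter is held. (l) is not engaged (no current Class 5 Certificate is held), so (k) stands. So (b) applies.
Exception (c) requires that all sales take place at a certified farmers' market; but sales are at private events, not a certified farmers' market, so (c) is unavailable.
Exception (d) does not apply: no ingredient notice is displayed.
All of (e)'s requirements are met (the reference index is 228, meeting the 220 threshold; gross monthly sales are $860, below the $890 limit). Turning to paragraph (n): (n) is triggered — the packaged snacks contain meat. (e) is therefore removed.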